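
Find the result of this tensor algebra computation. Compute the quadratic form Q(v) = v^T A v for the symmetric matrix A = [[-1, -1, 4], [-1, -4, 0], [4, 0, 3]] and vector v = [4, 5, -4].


First compute Av:
(Av)_1 = -1*4 + -1*5 + 4*-4 = -25
(Av)_2 = -1*4 + -4*5 + 0*-4 = -24
(Av)_3 = 4*4 + 0*5 + 3*-4 = 4
Av = [-25, -24, 4]
Then v^T (Av) = 4*-25 + 5*-24 + -4*4
= -100 + -120 + -16 = -236

-236


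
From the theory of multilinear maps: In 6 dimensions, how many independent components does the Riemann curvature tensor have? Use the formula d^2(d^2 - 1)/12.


The Riemann tensor in d dimensions has d^2(d^2 - 1)/12 independent components.
d = 6, so d^2 = 36
d^2 - 1 = 35
d^2(d^2 - 1) = 36 * 35 = 1260
Divide by 12: 1260 / 12 = 105

105


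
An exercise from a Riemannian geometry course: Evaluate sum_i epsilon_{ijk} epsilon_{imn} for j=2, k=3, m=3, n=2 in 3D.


Using the identity: epsilon_{ijk} epsilon_{imn} = delta_{jm} delta_{kn} - delta_{jn} delta_{km}.
delta_{23} = 0
delta_{32} = 0
delta_{22} = 1
delta_{33} = 1
Result = 0 * 0 - 1 * 1 = 0 - 1 = -1

-1


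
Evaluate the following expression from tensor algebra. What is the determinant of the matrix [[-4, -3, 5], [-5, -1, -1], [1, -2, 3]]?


Expanding along the first row, det(A) = a11*M_11 - a12*M_12 + a13*M_13, where M_1j is the (1,j) minor.
Minor M_11 = -1*3 - -1*-2 = -5
Minor M_12 = -5*3 - -1*1 = -14
Minor M_13 = -5*-2 - -1*1 = 11
det = -4*(-5) - -3*(-14) + 5*(11)
    = 20 - 42 + 55
    = 33

33


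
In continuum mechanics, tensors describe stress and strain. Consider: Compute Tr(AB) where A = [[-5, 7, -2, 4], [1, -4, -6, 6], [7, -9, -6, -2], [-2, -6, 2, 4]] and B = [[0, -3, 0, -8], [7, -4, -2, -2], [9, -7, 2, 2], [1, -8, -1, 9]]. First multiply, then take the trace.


Tr(AB) = sum_i (AB)_{ii} where (AB)_{ii} = sum_k A_{ik} B_{ki}.
(AB)_{11} = -5*0 + 7*7 + -2*9 + 4*1 = 35
(AB)_{22} = 1*-3 + -4*-4 + -6*-7 + 6*-8 = 7
(AB)_{33} = 7*0 + -9*-2 + -6*2 + -2*-1 = 8
(AB)_{44} = -2*-8 + -6*-2 + 2*2 + 4*9 = 68
Tr(AB) = 35 + 7 + 8 + 68 = 118

118


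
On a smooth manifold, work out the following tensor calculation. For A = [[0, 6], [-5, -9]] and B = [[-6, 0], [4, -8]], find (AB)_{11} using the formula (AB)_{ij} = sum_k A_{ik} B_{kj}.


(AB)_{ij} = sum_k A_{ik} B_{kj}.
For i=1, j=1:
A_{11} * B_{11} = 0 * -6 = 0
A_{12} * B_{21} = 6 * 4 = 24
Sum = 0 + 24 = 24

24


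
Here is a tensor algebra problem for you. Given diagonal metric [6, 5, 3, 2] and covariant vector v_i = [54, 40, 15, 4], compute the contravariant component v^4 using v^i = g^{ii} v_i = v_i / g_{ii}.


To raise an index with a diagonal metric: v^i = v_i / g_{ii}.
For index 4: v_4 = 4, g_{44} = 2
v^4 = 4 / 2 = 2

2


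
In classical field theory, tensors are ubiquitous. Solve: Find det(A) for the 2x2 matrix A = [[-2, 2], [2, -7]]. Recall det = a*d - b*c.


For a 2x2 matrix [[a, b], [c, d]], det = a*d - b*c.
a = -2, b = 2, c = 2, d = -7
a*d = -2 * -7 = 14
b*c = 2 * 2 = 4
det = 14 - 4 = 10

10


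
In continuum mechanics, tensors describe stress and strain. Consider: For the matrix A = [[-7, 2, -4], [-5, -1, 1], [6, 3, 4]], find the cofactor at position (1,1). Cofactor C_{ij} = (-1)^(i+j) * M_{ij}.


To find cofactor C_{11}, delete row 1 and column 1.
The resulting 2x2 submatrix is: [[-1, 1], [3, 4]]
Minor M_{11} = -1*4 - 1*3
  = -4 - 3 = -7
Sign = (-1)^(1+1) = (-1)^2 = 1
Cofactor C_{11} = 1 * -7 = -7

-7


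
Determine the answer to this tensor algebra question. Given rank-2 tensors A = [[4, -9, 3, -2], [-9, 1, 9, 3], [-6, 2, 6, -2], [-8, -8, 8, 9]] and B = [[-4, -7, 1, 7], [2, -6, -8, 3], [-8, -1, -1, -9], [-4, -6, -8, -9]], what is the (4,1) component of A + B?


Tensor addition is component-wise: (A + B)_{ij} = A_{ij} + B_{ij}.
A_{41} = -8
B_{41} = -4
(A + B)_{41} = -8 + -4 = -12

-12


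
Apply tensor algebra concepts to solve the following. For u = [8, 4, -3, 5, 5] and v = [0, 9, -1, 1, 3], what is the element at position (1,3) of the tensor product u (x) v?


The outer product entry T_{ij} = u_i * v_j.
We need i=1, j=3.
u_1 = 8, v_3 = -1
T_{1,3} = 8 * -1 = -8

-8


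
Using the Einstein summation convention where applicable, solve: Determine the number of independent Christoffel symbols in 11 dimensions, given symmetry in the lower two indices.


Christoffel symbols Gamma^k_{ij} are symmetric in i,j, so there are d * d(d+1)/2 independent symbols.
d = 11
d(d+1)/2 = 11 * 12 / 2 = 66
Total = 11 * 66 = 726

726


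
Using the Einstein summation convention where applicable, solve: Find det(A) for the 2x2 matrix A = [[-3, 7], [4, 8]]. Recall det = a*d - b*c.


For a 2x2 matrix [[a, b], [c, d]], det = a*d - b*c.
a = -3, b = 7, c = 4, d = 8
a*d = -3 * 8 = -24
b*c = 7 * 4 = 28
det = -24 - 28 = -52

-52


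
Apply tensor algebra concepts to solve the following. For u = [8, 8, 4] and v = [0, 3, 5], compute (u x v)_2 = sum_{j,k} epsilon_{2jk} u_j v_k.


(u x v)_2 = sum_{j,k} epsilon_{2jk} u_j v_k. Only permutations of (1,2,3) contribute; the two non-zero terms are:
eps_{213} u_1 v_3 = -1 * 8 * 5 = -40
eps_{231} u_3 v_1 = 1 * 4 * 0 = 0
(u x v)_2 = -40

-40


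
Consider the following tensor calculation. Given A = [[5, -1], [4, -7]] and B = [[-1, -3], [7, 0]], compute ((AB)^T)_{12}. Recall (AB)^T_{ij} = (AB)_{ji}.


(AB)^T_{ij} = (AB)_{ji} = sum_k A_{jk} B_{ki}.
For i=1, j=2 we need (AB)_{21}:
A_{21} * B_{11} = 4 * -1 = -4
A_{22} * B_{21} = -7 * 7 = -49
Sum = -4 + -49 = -53

-53


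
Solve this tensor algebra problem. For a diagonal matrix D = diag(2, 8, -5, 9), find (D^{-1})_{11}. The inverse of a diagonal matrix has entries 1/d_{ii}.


For a diagonal matrix, the inverse has entries (D^{-1})_{ii} = 1/d_{ii}.
The diagonal entries are: d_{11} = 2, d_{22} = 8, d_{33} = -5, d_{44} = 9
We need (D^{-1})_{11} = 1/d_{11} = 1/2 = 1/2

1/2


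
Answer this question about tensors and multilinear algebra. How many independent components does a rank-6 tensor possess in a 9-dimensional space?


The number of components of a rank-r tensor in d dimensions is d^r.
Here d = 9 and r = 6.
9^6 = 531441

531441


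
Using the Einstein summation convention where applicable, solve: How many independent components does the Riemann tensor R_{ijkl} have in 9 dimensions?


The Riemann tensor in d dimensions has d^2(d^2 - 1)/12 independent components.
d = 9, so d^2 = 81
d^2 - 1 = 80
d^2(d^2 - 1) = 81 * 80 = 6480
Divide by 12: 6480 / 12 = 540

540


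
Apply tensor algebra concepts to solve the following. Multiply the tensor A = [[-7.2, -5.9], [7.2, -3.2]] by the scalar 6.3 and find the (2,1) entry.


Scalar multiplication: (cA)_{ij} = c * A_{ij}.
c = 6.3
A_{21} = 7.2
(cA)_{21} = 6.3 * 7.2 = 45.36

45.36


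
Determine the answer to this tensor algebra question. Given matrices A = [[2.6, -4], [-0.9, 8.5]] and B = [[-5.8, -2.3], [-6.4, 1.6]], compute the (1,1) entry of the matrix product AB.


(AB)_{ij} = sum_k A_{ik} B_{kj}.
For i=1, j=1:
A_{11} * B_{11} = 2.6 * -5.8 = -15.08
A_{12} * B_{21} = -4 * -6.4 = 25.6
Sum = -15.08 + 25.6 = 10.52

10.52


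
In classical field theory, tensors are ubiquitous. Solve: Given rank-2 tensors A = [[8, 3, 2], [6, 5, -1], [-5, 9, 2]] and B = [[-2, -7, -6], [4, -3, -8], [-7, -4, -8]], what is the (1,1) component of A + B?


Tensor addition is component-wise: (A + B)_{ij} = A_{ij} + B_{ij}.
A_{11} = 8
B_{11} = -2
(A + B)_{11} = 8 + -2 = 6

6


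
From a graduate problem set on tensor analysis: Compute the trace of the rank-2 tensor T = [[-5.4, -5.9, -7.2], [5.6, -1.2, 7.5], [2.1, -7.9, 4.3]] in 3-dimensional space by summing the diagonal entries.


The contraction (trace) of a rank-2 tensor is the sum of its diagonal elements.
Diagonal entries: A[1,1] = -5.4, A[2,2] = -1.2, A[3,3] = 4.3
Tr(A) = -5.4 + -1.2 + 4.3 = -2.3

-2.3


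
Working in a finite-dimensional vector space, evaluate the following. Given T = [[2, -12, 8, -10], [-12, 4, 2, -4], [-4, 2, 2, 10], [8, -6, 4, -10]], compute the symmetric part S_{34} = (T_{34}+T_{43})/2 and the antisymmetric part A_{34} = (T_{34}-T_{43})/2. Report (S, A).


T_{34} = 10
T_{43} = 4
S_{34} = (10 + 4)/2 = 14/2 = 7
A_{34} = (10 - 4)/2 = 6/2 = 3
Check: S + A = 7 + 3 = 10 = T_{34}.

(7, 3)


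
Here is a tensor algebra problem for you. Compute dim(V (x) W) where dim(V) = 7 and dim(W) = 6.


The dimension of a tensor product is the product of dimensions.
dim(V) = 7, dim(W) = 6
dim(V (x) W) = 7 * 6 = 42

42


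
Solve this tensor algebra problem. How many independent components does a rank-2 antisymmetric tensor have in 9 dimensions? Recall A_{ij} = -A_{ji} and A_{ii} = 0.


An antisymmetric rank-2 tensor satisfies A_{ij} = -A_{ji}, so diagonal entries are zero.
The independent components are the upper-triangular entries: C(n, 2) = n(n-1)/2.
n = 9
C(9, 2) = 9 * 8 / 2 = 72 / 2 = 36

36


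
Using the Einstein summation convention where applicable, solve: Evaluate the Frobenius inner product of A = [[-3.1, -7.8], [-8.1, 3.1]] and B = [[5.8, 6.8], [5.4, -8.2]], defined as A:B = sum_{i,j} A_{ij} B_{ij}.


A:B = sum over all i,j of A_{ij} * B_{ij}.
Row 1: -3.1*5.8=-17.98, -7.8*6.8=-53.04 => row sum = -71.02
Row 2: -8.1*5.4=-43.74, 3.1*-8.2=-25.42 => row sum = -69.16
Total = -71.02 + -69.16 = -140.18

-140.18


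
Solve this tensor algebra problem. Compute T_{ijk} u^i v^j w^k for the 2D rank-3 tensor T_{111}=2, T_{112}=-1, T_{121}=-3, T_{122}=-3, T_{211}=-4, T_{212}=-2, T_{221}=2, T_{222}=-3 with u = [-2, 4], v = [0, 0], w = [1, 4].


S = sum over i,j,k of T_{ijk} u_i v_j w_k. Expanding all 8 terms:
T_{111}*u_1*v_1*w_1 = 2*-2*0*1 = 0  (running total: 0)
T_{112}*u_1*v_1*w_2 = -1*-2*0*4 = 0  (running total: 0)
T_{121}*u_1*v_2*w_1 = -3*-2*0*1 = 0  (running total: 0)
T_{122}*u_1*v_2*w_2 = -3*-2*0*4 = 0  (running total: 0)
T_{211}*u_2*v_1*w_1 = -4*4*0*1 = 0  (running total: 0)
T_{212}*u_2*v_1*w_2 = -2*4*0*4 = 0  (running total: 0)
T_{221}*u_2*v_2*w_1 = 2*4*0*1 = 0  (running total: 0)
T_{222}*u_2*v_2*w_2 = -3*4*0*4 = 0  (running total: 0)
S = 0

0


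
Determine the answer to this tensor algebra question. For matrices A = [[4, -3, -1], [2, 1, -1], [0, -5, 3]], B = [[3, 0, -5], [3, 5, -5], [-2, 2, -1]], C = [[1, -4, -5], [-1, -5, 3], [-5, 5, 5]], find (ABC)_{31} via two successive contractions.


(ABC)_{31} = sum_m (AB)_{3m} C_{m1}. First compute row 3 of AB.
(AB)_{31} = 0*3 + -5*3 + 3*-2 = -21
(AB)_{32} = 0*0 + -5*5 + 3*2 = -19
(AB)_{33} = 0*-5 + -5*-5 + 3*-1 = 22
Now contract with column 1 of C:
(AB)_{31} * C_{11} = -21 * 1 = -21
(AB)_{32} * C_{21} = -19 * -1 = 19
(AB)_{33} * C_{31} = 22 * -5 = -110
(ABC)_{31} = -21 + 19 + -110 = -112

-112


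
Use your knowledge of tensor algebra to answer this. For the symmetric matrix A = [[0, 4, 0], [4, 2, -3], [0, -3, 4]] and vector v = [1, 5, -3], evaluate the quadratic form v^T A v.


First compute Av:
(Av)_1 = 0*1 + 4*5 + 0*-3 = 20
(Av)_2 = 4*1 + 2*5 + -3*-3 = 23
(Av)_3 = 0*1 + -3*5 + 4*-3 = -27
Av = [20, 23, -27]
Then v^T (Av) = 1*20 + 5*23 + -3*-27
= 20 + 115 + 81 = 216

216


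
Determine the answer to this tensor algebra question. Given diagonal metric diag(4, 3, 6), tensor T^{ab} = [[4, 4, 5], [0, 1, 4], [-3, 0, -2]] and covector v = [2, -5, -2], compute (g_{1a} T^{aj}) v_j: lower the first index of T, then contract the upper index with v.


Step 1: lower the first index. For a diagonal metric, g_{ia} T^{aj} = g_{ii} T^{ij} (no sum on i).
g_{11} = 4
S_1{}^1 = 4 * T^{11} = 4 * 4 = 16
S_1{}^2 = 4 * T^{12} = 4 * 4 = 16
S_1{}^3 = 4 * T^{13} = 4 * 5 = 20
Step 2: contract S_1{}^j with v_j.
S_1{}^1 * v_1 = 16 * 2 = 32
S_1{}^2 * v_2 = 16 * -5 = -80
S_1{}^3 * v_3 = 20 * -2 = -40
Result = 32 + -80 + -40 = -88

-88


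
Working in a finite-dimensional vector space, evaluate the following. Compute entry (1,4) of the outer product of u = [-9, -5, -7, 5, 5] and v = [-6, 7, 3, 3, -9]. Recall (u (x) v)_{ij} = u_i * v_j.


The outer product entry T_{ij} = u_i * v_j.
We need i=1, j=4.
u_1 = -9, v_4 = 3
T_{1,4} = -9 * 3 = -27

-27


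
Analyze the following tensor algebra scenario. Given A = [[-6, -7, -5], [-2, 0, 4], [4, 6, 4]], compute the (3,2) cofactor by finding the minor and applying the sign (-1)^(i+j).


To find cofactor C_{32}, delete row 3 and column 2.
The resulting 2x2 submatrix is: [[-6, -5], [-2, 4]]
Minor M_{32} = -6*4 - -5*-2
  = -24 - 10 = -34
Sign = (-1)^(3+2) = (-1)^5 = -1
Cofactor C_{32} = -1 * -34 = 34

34


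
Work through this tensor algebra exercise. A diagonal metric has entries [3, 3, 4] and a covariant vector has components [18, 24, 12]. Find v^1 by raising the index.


To raise an index with a diagonal metric: v^i = v_i / g_{ii}.
For index 1: v_1 = 18, g_{11} = 3
v^1 = 18 / 3 = 6

6


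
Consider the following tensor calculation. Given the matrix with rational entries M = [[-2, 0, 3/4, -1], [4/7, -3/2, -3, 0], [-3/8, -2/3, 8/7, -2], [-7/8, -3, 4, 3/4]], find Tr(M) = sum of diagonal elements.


The trace is the sum of diagonal entries.
Diagonal: M[1,1] = -2, M[2,2] = -3/2, M[3,3] = 8/7, M[4,4] = 3/4
Tr(M) = -2 + -3/2 + 8/7 + 3/4
Computing step by step:
After adding M[1,1]: -2
After adding M[2,2]: -7/2
After adding M[3,3]: -33/14
After adding M[4,4]: -45/28
Tr(M) = -45/28

-45/28


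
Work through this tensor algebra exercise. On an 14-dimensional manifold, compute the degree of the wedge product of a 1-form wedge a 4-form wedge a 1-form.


The degree of a wedge product is the sum of the degrees of the individual forms.
Degrees: 1, 4, 1
Total degree = 1 + 4 + 1 = 6

6


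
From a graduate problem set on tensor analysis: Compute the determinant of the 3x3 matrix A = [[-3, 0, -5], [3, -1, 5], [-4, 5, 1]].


Expanding along the first row, det(A) = a11*M_11 - a12*M_12 + a13*M_13, where M_1j is the (1,j) minor.
Minor M_11 = -1*1 - 5*5 = -26
Minor M_12 = 3*1 - 5*-4 = 23
Minor M_13 = 3*5 - -1*-4 = 11
det = -3*(-26) - 0*(23) + -5*(11)
    = 78 - 0 + -55
    = 23

23


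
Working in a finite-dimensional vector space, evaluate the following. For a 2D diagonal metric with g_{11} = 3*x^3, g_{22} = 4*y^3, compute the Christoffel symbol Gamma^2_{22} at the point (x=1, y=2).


For a diagonal metric, Gamma^k_{ij} = (1/2) g^{kk} (dg_{ik}/dx_j + dg_{jk}/dx_i - dg_{ij}/dx_k).
The metric is diagonal, so g_{ab} = 0 for a != b.
At the given point: g_{11} = 3, g_{22} = 32
g^{22} = 1/32
dg_{22}/dx_2 = dg_{22}/dx_2 = 48
dg_{22}/dx_2 = dg_{22}/dx_2 = 48
dg_{22}/dx_2 = dg_{22}/dx_2 = 48
Numerator = 48 + 48 - 48 = 48
Gamma^2_{22} = 48 / (2 * 32) = 3/4

3/4


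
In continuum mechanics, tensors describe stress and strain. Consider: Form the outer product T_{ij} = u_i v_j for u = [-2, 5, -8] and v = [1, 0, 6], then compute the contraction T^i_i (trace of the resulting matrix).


The outer product gives T_{ij} = u_i v_j.
The trace (contraction) is Tr(T) = sum_i T_{ii} = sum_i u_i v_i.
Diagonal entries:
T_{11} = u_1 * v_1 = -2 * 1 = -2
T_{22} = u_2 * v_2 = 5 * 0 = 0
T_{33} = u_3 * v_3 = -8 * 6 = -48
Tr(T) = -2 + 0 + -48 = -50

-50


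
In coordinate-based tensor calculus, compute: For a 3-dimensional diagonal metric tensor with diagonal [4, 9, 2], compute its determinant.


For a diagonal metric, the determinant is the product of diagonal entries.
Diagonal entries: 4, 9, 2
det(g) = 4 * 9 * 2 = 72

72


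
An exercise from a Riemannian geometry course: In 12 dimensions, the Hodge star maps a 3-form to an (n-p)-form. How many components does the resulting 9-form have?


The Hodge dual of a p-form on an n-dimensional manifold is an (n-p)-form.
n = 12, p = 3, so dual degree = 12 - 3 = 9
The number of components is C(n, n-p) = C(12, 9) = 220

220


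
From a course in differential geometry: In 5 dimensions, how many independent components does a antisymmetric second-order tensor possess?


A antisymmetric rank-2 tensor in d dimensions has d(d-1)/2 independent components.
d = 5
d(d-1)/2 = 5 * 4 / 2 = 20 / 2 = 10

10


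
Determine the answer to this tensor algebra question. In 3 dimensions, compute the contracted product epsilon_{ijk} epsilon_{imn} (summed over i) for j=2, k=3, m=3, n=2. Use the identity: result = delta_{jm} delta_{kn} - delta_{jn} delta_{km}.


Using the identity: epsilon_{ijk} epsilon_{imn} = delta_{jm} delta_{kn} - delta_{jn} delta_{km}.
delta_{23} = 0
delta_{32} = 0
delta_{22} = 1
delta_{33} = 1
Result = 0 * 0 - 1 * 1 = 0 - 1 = -1

-1


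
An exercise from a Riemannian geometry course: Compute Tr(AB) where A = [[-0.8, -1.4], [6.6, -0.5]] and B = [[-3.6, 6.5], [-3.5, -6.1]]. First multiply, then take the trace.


Tr(AB) = sum_i (AB)_{ii} where (AB)_{ii} = sum_k A_{ik} B_{ki}.
(AB)_{11} = -0.8*-3.6 + -1.4*-3.5 = 7.78
(AB)_{22} = 6.6*6.5 + -0.5*-6.1 = 45.95
Tr(AB) = 7.78 + 45.95 = 53.73

53.73


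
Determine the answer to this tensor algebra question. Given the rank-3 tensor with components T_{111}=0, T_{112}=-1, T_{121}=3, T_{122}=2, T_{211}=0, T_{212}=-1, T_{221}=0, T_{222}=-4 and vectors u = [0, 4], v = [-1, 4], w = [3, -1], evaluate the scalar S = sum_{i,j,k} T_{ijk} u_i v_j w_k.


S = sum over i,j,k of T_{ijk} u_i v_j w_k. Expanding all 8 terms:
T_{111}*u_1*v_1*w_1 = 0*0*-1*3 = 0  (running total: 0)
T_{112}*u_1*v_1*w_2 = -1*0*-1*-1 = 0  (running total: 0)
T_{121}*u_1*v_2*w_1 = 3*0*4*3 = 0  (running total: 0)
T_{122}*u_1*v_2*w_2 = 2*0*4*-1 = 0  (running total: 0)
T_{211}*u_2*v_1*w_1 = 0*4*-1*3 = 0  (running total: 0)
T_{212}*u_2*v_1*w_2 = -1*4*-1*-1 = -4  (running total: -4)
T_{221}*u_2*v_2*w_1 = 0*4*4*3 = 0  (running total: -4)
T_{222}*u_2*v_2*w_2 = -4*4*4*-1 = 64  (running total: 60)
S = 60

60


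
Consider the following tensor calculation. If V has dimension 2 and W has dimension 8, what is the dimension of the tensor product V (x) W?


The dimension of a tensor product is the product of dimensions.
dim(V) = 2, dim(W) = 8
dim(V (x) W) = 2 * 8 = 16

16


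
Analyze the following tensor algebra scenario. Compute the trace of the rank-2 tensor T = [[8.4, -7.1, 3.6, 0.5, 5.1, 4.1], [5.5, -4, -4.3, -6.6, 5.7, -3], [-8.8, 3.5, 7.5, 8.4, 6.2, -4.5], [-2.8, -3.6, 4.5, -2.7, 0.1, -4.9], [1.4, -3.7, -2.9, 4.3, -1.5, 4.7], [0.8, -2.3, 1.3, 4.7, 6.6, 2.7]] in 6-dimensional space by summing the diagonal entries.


The contraction (trace) of a rank-2 tensor is the sum of its diagonal elements.
Diagonal entries: A[1,1] = 8.4, A[2,2] = -4, A[3,3] = 7.5, A[4,4] = -2.7, A[5,5] = -1.5, A[6,6] = 2.7
Tr(A) = 8.4 + -4 + 7.5 + -2.7 + -1.5 + 2.7 = 10.4

10.4


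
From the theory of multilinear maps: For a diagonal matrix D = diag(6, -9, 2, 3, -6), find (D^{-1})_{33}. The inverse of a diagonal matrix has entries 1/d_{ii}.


For a diagonal matrix, the inverse has entries (D^{-1})_{ii} = 1/d_{ii}.
The diagonal entries are: d_{11} = 6, d_{22} = -9, d_{33} = 2, d_{44} = 3, d_{55} = -6
We need (D^{-1})_{33} = 1/d_{33} = 1/2 = 1/2

1/2


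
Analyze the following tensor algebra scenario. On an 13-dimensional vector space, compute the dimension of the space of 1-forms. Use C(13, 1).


The dimension of the space of p-forms on an n-dimensional space is C(n, p).
n = 13, p = 1
C(13, 1) = 13! / (1! * 12!) = 13

13


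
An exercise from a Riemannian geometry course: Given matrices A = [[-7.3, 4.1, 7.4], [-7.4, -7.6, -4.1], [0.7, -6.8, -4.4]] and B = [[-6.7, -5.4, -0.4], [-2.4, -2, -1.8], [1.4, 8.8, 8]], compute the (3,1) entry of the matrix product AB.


(AB)_{ij} = sum_k A_{ik} B_{kj}.
For i=3, j=1:
A_{31} * B_{11} = 0.7 * -6.7 = -4.69
A_{32} * B_{21} = -6.8 * -2.4 = 16.32
A_{33} * B_{31} = -4.4 * 1.4 = -6.16
Sum = -4.69 + 16.32 + -6.16 = 5.47

5.47


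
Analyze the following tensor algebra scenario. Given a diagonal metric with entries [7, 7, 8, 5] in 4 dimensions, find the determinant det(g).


For a diagonal metric, the determinant is the product of diagonal entries.
Diagonal entries: 7, 7, 8, 5
det(g) = 7 * 7 * 8 * 5 = 1960

1960


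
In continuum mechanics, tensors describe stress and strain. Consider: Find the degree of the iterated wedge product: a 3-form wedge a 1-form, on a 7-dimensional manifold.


The degree of a wedge product is the sum of the degrees of the individual forms.
Degrees: 3, 1
Total degree = 3 + 1 = 4

4


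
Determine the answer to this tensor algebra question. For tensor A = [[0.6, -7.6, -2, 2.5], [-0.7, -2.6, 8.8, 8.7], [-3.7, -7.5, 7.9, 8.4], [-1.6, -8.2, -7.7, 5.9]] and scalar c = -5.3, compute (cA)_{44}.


Scalar multiplication: (cA)_{ij} = c * A_{ij}.
c = -5.3
A_{44} = 5.9
(cA)_{44} = -5.3 * 5.9 = -31.27

-31.27


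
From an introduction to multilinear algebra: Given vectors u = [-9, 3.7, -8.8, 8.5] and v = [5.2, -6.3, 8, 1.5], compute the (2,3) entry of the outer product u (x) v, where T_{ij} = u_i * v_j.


The outer product entry T_{ij} = u_i * v_j.
We need i=2, j=3.
u_2 = 3.7, v_3 = 8
T_{2,3} = 3.7 * 8 = 29.6

29.6


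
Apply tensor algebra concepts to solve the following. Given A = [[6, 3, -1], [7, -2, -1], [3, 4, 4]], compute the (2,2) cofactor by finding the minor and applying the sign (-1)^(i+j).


To find cofactor C_{22}, delete row 2 and column 2.
The resulting 2x2 submatrix is: [[6, -1], [3, 4]]
Minor M_{22} = 6*4 - -1*3
  = 24 - -3 = 27
Sign = (-1)^(2+2) = (-1)^4 = 1
Cofactor C_{22} = 1 * 27 = 27

27


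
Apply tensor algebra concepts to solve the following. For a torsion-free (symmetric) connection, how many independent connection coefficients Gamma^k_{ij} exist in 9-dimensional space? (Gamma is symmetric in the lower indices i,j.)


Christoffel symbols Gamma^k_{ij} are symmetric in i,j, so there are d * d(d+1)/2 independent symbols.
d = 9
d(d+1)/2 = 9 * 10 / 2 = 45
Total = 9 * 45 = 405

405


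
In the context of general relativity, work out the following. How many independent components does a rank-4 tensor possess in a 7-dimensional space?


The number of components of a rank-r tensor in d dimensions is d^r.
Here d = 7 and r = 4.
7^4 = 2401

2401


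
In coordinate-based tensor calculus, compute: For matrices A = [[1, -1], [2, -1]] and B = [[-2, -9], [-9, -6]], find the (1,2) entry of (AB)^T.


(AB)^T_{ij} = (AB)_{ji} = sum_k A_{jk} B_{ki}.
For i=1, j=2 we need (AB)_{21}:
A_{21} * B_{11} = 2 * -2 = -4
A_{22} * B_{21} = -1 * -9 = 9
Sum = -4 + 9 = 5

5


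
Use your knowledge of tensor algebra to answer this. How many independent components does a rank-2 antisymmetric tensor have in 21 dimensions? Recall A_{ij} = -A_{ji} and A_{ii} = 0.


An antisymmetric rank-2 tensor satisfies A_{ij} = -A_{ji}, so diagonal entries are zero.
The independent components are the upper-triangular entries: C(n, 2) = n(n-1)/2.
n = 21
C(21, 2) = 21 * 20 / 2 = 420 / 2 = 210

210


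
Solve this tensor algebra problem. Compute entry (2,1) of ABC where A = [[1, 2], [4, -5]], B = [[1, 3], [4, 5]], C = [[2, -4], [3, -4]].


(ABC)_{21} = sum_m (AB)_{2m} C_{m1}. First compute row 2 of AB.
(AB)_{21} = 4*1 + -5*4 = -16
(AB)_{22} = 4*3 + -5*5 = -13
Now contract with column 1 of C:
(AB)_{21} * C_{11} = -16 * 2 = -32
(AB)_{22} * C_{21} = -13 * 3 = -39
(ABC)_{21} = -32 + -39 = -71

-71


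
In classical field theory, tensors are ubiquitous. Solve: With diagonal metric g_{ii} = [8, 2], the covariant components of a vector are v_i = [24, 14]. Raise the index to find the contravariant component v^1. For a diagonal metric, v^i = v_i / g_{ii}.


To raise an index with a diagonal metric: v^i = v_i / g_{ii}.
For index 1: v_1 = 24, g_{11} = 8
v^1 = 24 / 8 = 3

3


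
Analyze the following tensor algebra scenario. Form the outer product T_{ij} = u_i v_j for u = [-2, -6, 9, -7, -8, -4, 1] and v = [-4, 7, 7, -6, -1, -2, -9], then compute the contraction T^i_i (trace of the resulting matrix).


The outer product gives T_{ij} = u_i v_j.
The trace (contraction) is Tr(T) = sum_i T_{ii} = sum_i u_i v_i.
Diagonal entries:
T_{11} = u_1 * v_1 = -2 * -4 = 8
T_{22} = u_2 * v_2 = -6 * 7 = -42
T_{33} = u_3 * v_3 = 9 * 7 = 63
T_{44} = u_4 * v_4 = -7 * -6 = 42
T_{55} = u_5 * v_5 = -8 * -1 = 8
T_{66} = u_6 * v_6 = -4 * -2 = 8
T_{77} = u_7 * v_7 = 1 * -9 = -9
Tr(T) = 8 + -42 + 63 + 42 + 8 + 8 + -9 = 78

78


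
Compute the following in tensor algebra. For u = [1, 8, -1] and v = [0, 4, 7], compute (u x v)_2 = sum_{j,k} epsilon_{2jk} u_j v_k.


(u x v)_2 = sum_{j,k} epsilon_{2jk} u_j v_k. Only permutations of (1,2,3) contribute; the two non-zero terms are:
eps_{213} u_1 v_3 = -1 * 1 * 7 = -7
eps_{231} u_3 v_1 = 1 * -1 * 0 = 0
(u x v)_2 = -7

-7


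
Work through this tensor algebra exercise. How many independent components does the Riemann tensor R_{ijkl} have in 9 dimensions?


The Riemann tensor in d dimensions has d^2(d^2 - 1)/12 independent components.
d = 9, so d^2 = 81
d^2 - 1 = 80
d^2(d^2 - 1) = 81 * 80 = 6480
Divide by 12: 6480 / 12 = 540

540


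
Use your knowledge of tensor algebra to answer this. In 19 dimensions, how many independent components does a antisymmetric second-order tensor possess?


A antisymmetric rank-2 tensor in d dimensions has d(d-1)/2 independent components.
d = 19
d(d-1)/2 = 19 * 18 / 2 = 342 / 2 = 171

171


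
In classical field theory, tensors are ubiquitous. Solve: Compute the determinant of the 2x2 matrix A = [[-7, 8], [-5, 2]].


For a 2x2 matrix [[a, b], [c, d]], det = a*d - b*c.
a = -7, b = 8, c = -5, d = 2
a*d = -7 * 2 = -14
b*c = 8 * -5 = -40
det = -14 - -40 = 26

26


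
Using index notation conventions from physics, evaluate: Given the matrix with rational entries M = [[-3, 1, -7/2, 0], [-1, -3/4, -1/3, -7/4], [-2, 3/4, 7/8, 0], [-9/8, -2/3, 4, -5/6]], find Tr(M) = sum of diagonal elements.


The trace is the sum of diagonal entries.
Diagonal: M[1,1] = -3, M[2,2] = -3/4, M[3,3] = 7/8, M[4,4] = -5/6
Tr(M) = -3 + -3/4 + 7/8 + -5/6
Computing step by step:
After adding M[1,1]: -3
After adding M[2,2]: -15/4
After adding M[3,3]: -23/8
After adding M[4,4]: -89/24
Tr(M) = -89/24

-89/24


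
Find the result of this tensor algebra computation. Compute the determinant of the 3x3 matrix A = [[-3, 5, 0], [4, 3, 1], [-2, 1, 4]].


Expanding along the first row, det(A) = a11*M_11 - a12*M_12 + a13*M_13, where M_1j is the (1,j) minor.
Minor M_11 = 3*4 - 1*1 = 11
Minor M_12 = 4*4 - 1*-2 = 18
Minor M_13 = 4*1 - 3*-2 = 10
det = -3*(11) - 5*(18) + 0*(10)
    = -33 - 90 + 0
    = -123

-123


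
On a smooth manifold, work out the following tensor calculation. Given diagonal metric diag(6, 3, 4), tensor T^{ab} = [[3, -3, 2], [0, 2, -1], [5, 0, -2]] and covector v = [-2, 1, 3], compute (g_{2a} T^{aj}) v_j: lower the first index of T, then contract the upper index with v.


Step 1: lower the first index. For a diagonal metric, g_{ia} T^{aj} = g_{ii} T^{ij} (no sum on i).
g_{22} = 3
S_2{}^1 = 3 * T^{21} = 3 * 0 = 0
S_2{}^2 = 3 * T^{22} = 3 * 2 = 6
S_2{}^3 = 3 * T^{23} = 3 * -1 = -3
Step 2: contract S_2{}^j with v_j.
S_2{}^1 * v_1 = 0 * -2 = 0
S_2{}^2 * v_2 = 6 * 1 = 6
S_2{}^3 * v_3 = -3 * 3 = -9
Result = 0 + 6 + -9 = -3

-3


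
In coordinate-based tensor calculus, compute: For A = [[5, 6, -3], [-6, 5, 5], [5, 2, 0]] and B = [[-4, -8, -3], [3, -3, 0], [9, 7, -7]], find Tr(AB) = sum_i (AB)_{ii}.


Tr(AB) = sum_i (AB)_{ii} where (AB)_{ii} = sum_k A_{ik} B_{ki}.
(AB)_{11} = 5*-4 + 6*3 + -3*9 = -29
(AB)_{22} = -6*-8 + 5*-3 + 5*7 = 68
(AB)_{33} = 5*-3 + 2*0 + 0*-7 = -15
Tr(AB) = -29 + 68 + -15 = 24

24


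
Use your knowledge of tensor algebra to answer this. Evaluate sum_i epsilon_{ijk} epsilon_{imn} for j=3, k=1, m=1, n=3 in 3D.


Using the identity: epsilon_{ijk} epsilon_{imn} = delta_{jm} delta_{kn} - delta_{jn} delta_{km}.
delta_{31} = 0
delta_{13} = 0
delta_{33} = 1
delta_{11} = 1
Result = 0 * 0 - 1 * 1 = 0 - 1 = -1

-1


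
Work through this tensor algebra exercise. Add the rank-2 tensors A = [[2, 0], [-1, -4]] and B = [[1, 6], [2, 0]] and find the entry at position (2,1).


Tensor addition is component-wise: (A + B)_{ij} = A_{ij} + B_{ij}.
A_{21} = -1
B_{21} = 2
(A + B)_{21} = -1 + 2 = 1

1


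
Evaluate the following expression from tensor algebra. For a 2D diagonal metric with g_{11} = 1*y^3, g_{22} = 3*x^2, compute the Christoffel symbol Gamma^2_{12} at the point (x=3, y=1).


For a diagonal metric, Gamma^k_{ij} = (1/2) g^{kk} (dg_{ik}/dx_j + dg_{jk}/dx_i - dg_{ij}/dx_k).
The metric is diagonal, so g_{ab} = 0 for a != b.
At the given point: g_{11} = 1, g_{22} = 27
g^{22} = 1/27
dg_{12}/dx_2 = 0 (off-diagonal)
dg_{22}/dx_1 = dg_{22}/dx_1 = 18
dg_{12}/dx_2 = 0 (off-diagonal)
Numerator = 0 + 18 - 0 = 18
Gamma^2_{12} = 18 / (2 * 27) = 1/3

1/3


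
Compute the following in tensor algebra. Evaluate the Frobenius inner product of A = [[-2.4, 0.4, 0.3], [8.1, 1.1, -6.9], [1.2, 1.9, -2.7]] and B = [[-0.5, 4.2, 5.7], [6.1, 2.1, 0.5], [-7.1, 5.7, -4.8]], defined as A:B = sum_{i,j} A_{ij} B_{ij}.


A:B = sum over all i,j of A_{ij} * B_{ij}.
Row 1: -2.4*-0.5=1.2, 0.4*4.2=1.68, 0.3*5.7=1.71 => row sum = 4.59
Row 2: 8.1*6.1=49.41, 1.1*2.1=2.31, -6.9*0.5=-3.45 => row sum = 48.27
Row 3: 1.2*-7.1=-8.52, 1.9*5.7=10.83, -2.7*-4.8=12.96 => row sum = 15.27
Total = 4.59 + 48.27 + 15.27 = 68.13

68.13


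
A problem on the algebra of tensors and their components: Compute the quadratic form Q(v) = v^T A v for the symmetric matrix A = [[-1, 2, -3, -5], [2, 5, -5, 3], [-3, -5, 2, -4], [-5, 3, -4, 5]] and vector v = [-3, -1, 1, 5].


First compute Av:
(Av)_1 = -1*-3 + 2*-1 + -3*1 + -5*5 = -27
(Av)_2 = 2*-3 + 5*-1 + -5*1 + 3*5 = -1
(Av)_3 = -3*-3 + -5*-1 + 2*1 + -4*5 = -4
(Av)_4 = -5*-3 + 3*-1 + -4*1 + 5*5 = 33
Av = [-27, -1, -4, 33]
Then v^T (Av) = -3*-27 + -1*-1 + 1*-4 + 5*33
= 81 + 1 + -4 + 165 = 243

243


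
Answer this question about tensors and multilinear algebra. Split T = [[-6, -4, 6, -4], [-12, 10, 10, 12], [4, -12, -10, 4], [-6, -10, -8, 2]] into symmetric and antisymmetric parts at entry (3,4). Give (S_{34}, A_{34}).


T_{34} = 4
T_{43} = -8
S_{34} = (4 + -8)/2 = -4/2 = -2
A_{34} = (4 - -8)/2 = 12/2 = 6
Check: S + A = -2 + 6 = 4 = T_{34}.

(-2, 6)


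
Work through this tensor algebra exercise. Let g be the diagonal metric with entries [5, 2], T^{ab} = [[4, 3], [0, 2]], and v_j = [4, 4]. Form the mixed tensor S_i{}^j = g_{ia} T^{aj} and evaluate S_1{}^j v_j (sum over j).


Step 1: lower the first index. For a diagonal metric, g_{ia} T^{aj} = g_{ii} T^{ij} (no sum on i).
g_{11} = 5
S_1{}^1 = 5 * T^{11} = 5 * 4 = 20
S_1{}^2 = 5 * T^{12} = 5 * 3 = 15
Step 2: contract S_1{}^j with v_j.
S_1{}^1 * v_1 = 20 * 4 = 80
S_1{}^2 * v_2 = 15 * 4 = 60
Result = 80 + 60 = 140

140


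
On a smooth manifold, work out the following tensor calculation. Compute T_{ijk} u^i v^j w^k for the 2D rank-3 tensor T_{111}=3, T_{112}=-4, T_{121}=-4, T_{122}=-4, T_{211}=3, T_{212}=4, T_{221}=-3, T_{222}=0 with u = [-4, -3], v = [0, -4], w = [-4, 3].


S = sum over i,j,k of T_{ijk} u_i v_j w_k. Expanding all 8 terms:
T_{111}*u_1*v_1*w_1 = 3*-4*0*-4 = 0  (running total: 0)
T_{112}*u_1*v_1*w_2 = -4*-4*0*3 = 0  (running total: 0)
T_{121}*u_1*v_2*w_1 = -4*-4*-4*-4 = 256  (running total: 256)
T_{122}*u_1*v_2*w_2 = -4*-4*-4*3 = -192  (running total: 64)
T_{211}*u_2*v_1*w_1 = 3*-3*0*-4 = 0  (running total: 64)
T_{212}*u_2*v_1*w_2 = 4*-3*0*3 = 0  (running total: 64)
T_{221}*u_2*v_2*w_1 = -3*-3*-4*-4 = 144  (running total: 208)
T_{222}*u_2*v_2*w_2 = 0*-3*-4*3 = 0  (running total: 208)
S = 208

208


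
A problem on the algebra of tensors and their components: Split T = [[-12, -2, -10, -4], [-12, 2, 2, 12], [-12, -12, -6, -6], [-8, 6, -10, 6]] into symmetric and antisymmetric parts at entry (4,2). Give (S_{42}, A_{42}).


T_{42} = 6
T_{24} = 12
S_{42} = (6 + 12)/2 = 18/2 = 9
A_{42} = (6 - 12)/2 = -6/2 = -3
Check: S + A = 9 + -3 = 6 = T_{42}.

(9, -3)


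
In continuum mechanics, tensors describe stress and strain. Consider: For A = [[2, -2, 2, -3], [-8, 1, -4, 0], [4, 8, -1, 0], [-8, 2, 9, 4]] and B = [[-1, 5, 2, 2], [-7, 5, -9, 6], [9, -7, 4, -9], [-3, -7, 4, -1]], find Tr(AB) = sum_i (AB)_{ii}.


Tr(AB) = sum_i (AB)_{ii} where (AB)_{ii} = sum_k A_{ik} B_{ki}.
(AB)_{11} = 2*-1 + -2*-7 + 2*9 + -3*-3 = 39
(AB)_{22} = -8*5 + 1*5 + -4*-7 + 0*-7 = -7
(AB)_{33} = 4*2 + 8*-9 + -1*4 + 0*4 = -68
(AB)_{44} = -8*2 + 2*6 + 9*-9 + 4*-1 = -89
Tr(AB) = 39 + -7 + -68 + -89 = -125

-125


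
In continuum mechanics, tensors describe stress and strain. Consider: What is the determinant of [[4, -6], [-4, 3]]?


For a 2x2 matrix [[a, b], [c, d]], det = a*d - b*c.
a = 4, b = -6, c = -4, d = 3
a*d = 4 * 3 = 12
b*c = -6 * -4 = 24
det = 12 - 24 = -12

-12


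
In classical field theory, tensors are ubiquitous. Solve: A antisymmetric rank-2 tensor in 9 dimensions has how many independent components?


A antisymmetric rank-2 tensor in d dimensions has d(d-1)/2 independent components.
d = 9
d(d-1)/2 = 9 * 8 / 2 = 72 / 2 = 36

36


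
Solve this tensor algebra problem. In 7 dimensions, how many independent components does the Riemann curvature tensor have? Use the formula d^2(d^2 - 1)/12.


The Riemann tensor in d dimensions has d^2(d^2 - 1)/12 independent components.
d = 7, so d^2 = 49
d^2 - 1 = 48
d^2(d^2 - 1) = 49 * 48 = 2352
Divide by 12: 2352 / 12 = 196

196


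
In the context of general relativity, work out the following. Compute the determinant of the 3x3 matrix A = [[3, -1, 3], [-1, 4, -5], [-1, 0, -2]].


Expanding along the first row, det(A) = a11*M_11 - a12*M_12 + a13*M_13, where M_1j is the (1,j) minor.
Minor M_11 = 4*-2 - -5*0 = -8
Minor M_12 = -1*-2 - -5*-1 = -3
Minor M_13 = -1*0 - 4*-1 = 4
det = 3*(-8) - -1*(-3) + 3*(4)
    = -24 - 3 + 12
    = -15

-15


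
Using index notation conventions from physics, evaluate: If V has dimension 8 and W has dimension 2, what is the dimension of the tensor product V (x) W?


The dimension of a tensor product is the product of dimensions.
dim(V) = 8, dim(W) = 2
dim(V (x) W) = 8 * 2 = 16

16


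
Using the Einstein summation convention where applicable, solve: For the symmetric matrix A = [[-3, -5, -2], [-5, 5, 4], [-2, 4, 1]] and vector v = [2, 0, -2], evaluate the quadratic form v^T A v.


First compute Av:
(Av)_1 = -3*2 + -5*0 + -2*-2 = -2
(Av)_2 = -5*2 + 5*0 + 4*-2 = -18
(Av)_3 = -2*2 + 4*0 + 1*-2 = -6
Av = [-2, -18, -6]
Then v^T (Av) = 2*-2 + 0*-18 + -2*-6
= -4 + 0 + 12 = 8

8


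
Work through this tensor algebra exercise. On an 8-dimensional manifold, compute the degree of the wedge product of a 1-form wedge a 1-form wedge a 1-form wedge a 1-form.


The degree of a wedge product is the sum of the degrees of the individual forms.
Degrees: 1, 1, 1, 1
Total degree = 1 + 1 + 1 + 1 = 4

4


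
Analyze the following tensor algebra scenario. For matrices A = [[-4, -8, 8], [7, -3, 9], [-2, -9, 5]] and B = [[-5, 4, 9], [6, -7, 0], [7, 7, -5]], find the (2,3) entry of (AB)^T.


(AB)^T_{ij} = (AB)_{ji} = sum_k A_{jk} B_{ki}.
For i=2, j=3 we need (AB)_{32}:
A_{31} * B_{12} = -2 * 4 = -8
A_{32} * B_{22} = -9 * -7 = 63
A_{33} * B_{32} = 5 * 7 = 35
Sum = -8 + 63 + 35 = 90

90


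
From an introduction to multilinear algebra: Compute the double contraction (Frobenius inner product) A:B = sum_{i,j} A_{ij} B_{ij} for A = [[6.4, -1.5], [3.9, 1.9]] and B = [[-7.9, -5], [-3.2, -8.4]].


A:B = sum over all i,j of A_{ij} * B_{ij}.
Row 1: 6.4*-7.9=-50.56, -1.5*-5=7.5 => row sum = -43.06
Row 2: 3.9*-3.2=-12.48, 1.9*-8.4=-15.96 => row sum = -28.44
Total = -43.06 + -28.44 = -71.5

-71.5


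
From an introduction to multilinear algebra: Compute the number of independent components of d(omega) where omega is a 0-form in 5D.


The exterior derivative of a p-form is a (p+1)-form.
Its number of independent components is C(n, p+1).
n = 5, p+1 = 1
C(5, 1) = 5

5


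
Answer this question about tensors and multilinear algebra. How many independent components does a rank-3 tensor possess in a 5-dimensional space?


The number of components of a rank-r tensor in d dimensions is d^r.
Here d = 5 and r = 3.
5^3 = 125

125


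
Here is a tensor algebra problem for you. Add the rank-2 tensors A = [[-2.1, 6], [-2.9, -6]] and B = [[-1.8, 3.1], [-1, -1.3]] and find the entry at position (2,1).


Tensor addition is component-wise: (A + B)_{ij} = A_{ij} + B_{ij}.
A_{21} = -2.9
B_{21} = -1
(A + B)_{21} = -2.9 + -1 = -3.9

-3.9


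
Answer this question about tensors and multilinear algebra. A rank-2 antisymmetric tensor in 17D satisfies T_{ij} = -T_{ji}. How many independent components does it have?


An antisymmetric rank-2 tensor satisfies A_{ij} = -A_{ji}, so diagonal entries are zero.
The independent components are the upper-triangular entries: C(n, 2) = n(n-1)/2.
n = 17
C(17, 2) = 17 * 16 / 2 = 272 / 2 = 136

136


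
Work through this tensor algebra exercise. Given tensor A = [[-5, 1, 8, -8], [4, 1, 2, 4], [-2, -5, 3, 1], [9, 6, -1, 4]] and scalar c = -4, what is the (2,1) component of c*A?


Scalar multiplication: (cA)_{ij} = c * A_{ij}.
c = -4
A_{21} = 4
(cA)_{21} = -4 * 4 = -16

-16


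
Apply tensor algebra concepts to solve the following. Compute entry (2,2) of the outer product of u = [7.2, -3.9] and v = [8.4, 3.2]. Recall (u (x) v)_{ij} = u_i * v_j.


The outer product entry T_{ij} = u_i * v_j.
We need i=2, j=2.
u_2 = -3.9, v_2 = 3.2
T_{2,2} = -3.9 * 3.2 = -12.48

-12.48


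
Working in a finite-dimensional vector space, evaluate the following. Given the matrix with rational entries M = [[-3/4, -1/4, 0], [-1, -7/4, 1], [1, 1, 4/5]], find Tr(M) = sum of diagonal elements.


The trace is the sum of diagonal entries.
Diagonal: M[1,1] = -3/4, M[2,2] = -7/4, M[3,3] = 4/5
Tr(M) = -3/4 + -7/4 + 4/5
Computing step by step:
After adding M[1,1]: -3/4
After adding M[2,2]: -5/2
After adding M[3,3]: -17/10
Tr(M) = -17/10

-17/10


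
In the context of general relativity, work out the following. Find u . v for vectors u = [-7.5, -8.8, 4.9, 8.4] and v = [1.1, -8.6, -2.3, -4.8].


The inner product u . v = sum of u_i * v_i.
Term-by-term: -7.5 * 1.1, -8.8 * -8.6, 4.9 * -2.3, 8.4 * -4.8
Products: -8.25, 75.68, -11.27, -40.32
Sum = -8.25 + 75.68 + -11.27 + -40.32 = 15.84

15.84


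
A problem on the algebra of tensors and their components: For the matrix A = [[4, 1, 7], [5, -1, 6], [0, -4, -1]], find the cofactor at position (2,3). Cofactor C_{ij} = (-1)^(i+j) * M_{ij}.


To find cofactor C_{23}, delete row 2 and column 3.
The resulting 2x2 submatrix is: [[4, 1], [0, -4]]
Minor M_{23} = 4*-4 - 1*0
  = -16 - 0 = -16
Sign = (-1)^(2+3) = (-1)^5 = -1
Cofactor C_{23} = -1 * -16 = 16

16


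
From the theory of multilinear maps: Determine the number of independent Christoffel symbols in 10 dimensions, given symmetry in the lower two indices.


Christoffel symbols Gamma^k_{ij} are symmetric in i,j, so there are d * d(d+1)/2 independent symbols.
d = 10
d(d+1)/2 = 10 * 11 / 2 = 55
Total = 10 * 55 = 550

550


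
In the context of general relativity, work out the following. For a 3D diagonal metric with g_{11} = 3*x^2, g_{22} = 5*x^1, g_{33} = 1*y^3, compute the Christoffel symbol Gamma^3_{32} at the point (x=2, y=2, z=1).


For a diagonal metric, Gamma^k_{ij} = (1/2) g^{kk} (dg_{ik}/dx_j + dg_{jk}/dx_i - dg_{ij}/dx_k).
The metric is diagonal, so g_{ab} = 0 for a != b.
At the given point: g_{11} = 12, g_{22} = 10, g_{33} = 8
g^{33} = 1/8
dg_{33}/dx_2 = dg_{33}/dx_2 = 12
dg_{23}/dx_3 = 0 (off-diagonal)
dg_{32}/dx_3 = 0 (off-diagonal)
Numerator = 12 + 0 - 0 = 12
Gamma^3_{32} = 12 / (2 * 8) = 3/4

3/4


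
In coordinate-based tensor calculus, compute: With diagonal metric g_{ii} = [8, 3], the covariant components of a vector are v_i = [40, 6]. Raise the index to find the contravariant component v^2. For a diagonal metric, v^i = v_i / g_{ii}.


To raise an index with a diagonal metric: v^i = v_i / g_{ii}.
For index 2: v_2 = 6, g_{22} = 3
v^2 = 6 / 3 = 2

2


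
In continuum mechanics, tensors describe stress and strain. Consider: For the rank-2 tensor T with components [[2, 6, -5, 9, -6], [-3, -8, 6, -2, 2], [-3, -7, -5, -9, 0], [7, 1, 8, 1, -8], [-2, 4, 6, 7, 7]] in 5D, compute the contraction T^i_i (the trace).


The contraction (trace) of a rank-2 tensor is the sum of its diagonal elements.
Diagonal entries: A[1,1] = 2, A[2,2] = -8, A[3,3] = -5, A[4,4] = 1, A[5,5] = 7
Tr(A) = 2 + -8 + -5 + 1 + 7 = -3

-3


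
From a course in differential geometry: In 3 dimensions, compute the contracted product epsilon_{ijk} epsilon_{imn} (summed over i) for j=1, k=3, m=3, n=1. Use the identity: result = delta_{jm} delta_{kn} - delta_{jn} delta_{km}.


Using the identity: epsilon_{ijk} epsilon_{imn} = delta_{jm} delta_{kn} - delta_{jn} delta_{km}.
delta_{13} = 0
delta_{31} = 0
delta_{11} = 1
delta_{33} = 1
Result = 0 * 0 - 1 * 1 = 0 - 1 = -1

-1
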